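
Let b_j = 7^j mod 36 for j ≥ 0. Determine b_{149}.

b_0 = 1,  b_1 = 7,  b_2 = 13,  b_3 = 19,  b_4 = 25,  b_5 = 31,  b_6 = 1.
Since b_6 = b_0 = 1, the sequence is periodic with period 6.
So b_{149} = b_{0 + ((149-0) mod 6)} = b_5 = 31.

31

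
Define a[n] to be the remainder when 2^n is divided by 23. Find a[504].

We have a[0] = 1; a[1] = 2; a[2] = 4; a[3] = 8; a[4] = 16; a[5] = 9; a[6] = 18; a[7] = 13; a[8] = 3; a[9] = 6; a[10] = 12; a[11] = 1.
The sequence repeats with period 11.
(504 - 0) mod 11 = 9, so a[504] = a[9] = 6.

6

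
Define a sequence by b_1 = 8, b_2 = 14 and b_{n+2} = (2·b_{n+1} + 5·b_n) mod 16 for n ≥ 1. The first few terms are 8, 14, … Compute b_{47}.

Listing terms: b_1 = 8; b_2 = 14; b_3 = 4; b_4 = 14; b_5 = 0; b_6 = 6; b_7 = 12; b_8 = 6; b_9 = 8; b_{10} = 14.
Since (b_9, b_{10}) = (b_1, b_2) = (8, 14) (two consecutive terms determine the rest), the sequence is periodic with period 8.
(47 - 1) mod 8 = 6, so b_{47} = b_7 = 12.

12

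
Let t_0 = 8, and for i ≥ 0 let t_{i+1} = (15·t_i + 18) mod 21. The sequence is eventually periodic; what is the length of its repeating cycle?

7

Computing terms: t_0 = 8, t_1 = 12, t_2 = 9, t_3 = 6, t_4 = 3, t_5 = 0, t_6 = 18, t_7 = 15, t_8 = 12.
Since t_8 = t_1 = 12, the sequence is eventually periodic: after a pre-period of length 1 it cycles with period 7.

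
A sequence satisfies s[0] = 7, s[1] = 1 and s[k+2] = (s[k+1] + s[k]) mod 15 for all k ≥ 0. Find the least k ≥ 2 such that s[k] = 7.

8

We have s[0] = 7; s[1] = 1; s[2] = 8; s[3] = 9; s[4] = 2; s[5] = 11; s[6] = 13; s[7] = 9; s[8] = 7; s[9] = 1.
The sequence repeats with period 8.
The value 7 next appears (with k ≥ 2) at s[8].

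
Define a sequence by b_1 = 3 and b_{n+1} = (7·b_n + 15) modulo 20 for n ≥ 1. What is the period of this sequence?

Listing terms: b_1 = 3,  b_2 = 16,  b_3 = 7,  b_4 = 4,  b_5 = 3.
The sequence repeats with period 4.

4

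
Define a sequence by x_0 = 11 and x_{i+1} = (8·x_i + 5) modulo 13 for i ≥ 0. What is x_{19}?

Listing terms: x_0 = 11, x_1 = 2, x_2 = 8, x_3 = 4, x_4 = 11.
Since x_4 = x_0 = 11, the sequence is periodic with period 4.
So x_{19} = x_{0 + ((19-0) mod 4)} = x_3 = 4.

4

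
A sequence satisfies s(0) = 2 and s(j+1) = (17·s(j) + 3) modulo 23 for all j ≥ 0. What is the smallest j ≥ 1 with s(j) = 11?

s(0) = 2,  s(1) = 14,  s(2) = 11,  s(3) = 6,  s(4) = 13,  s(5) = 17,  s(6) = 16,  s(7) = 22,  s(8) = 9,  s(9) = 18,  s(10) = 10,  s(11) = 12,  s(12) = 0,  s(13) = 3,  s(14) = 8,  s(15) = 1,  s(16) = 20,  s(17) = 21,  s(18) = 15,  s(19) = 5,  s(20) = 19,  s(21) = 4,  s(22) = 2.
Since s(22) = s(0) = 2, the sequence is periodic with period 22.
The value 11 first appears (with j ≥ 1) at s(2).

2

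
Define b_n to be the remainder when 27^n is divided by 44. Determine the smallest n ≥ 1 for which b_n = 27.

We have b_0 = 1,  b_1 = 27,  b_2 = 25,  b_3 = 15,  b_4 = 9,  b_5 = 23,  b_6 = 5,  b_7 = 3,  b_8 = 37,  b_9 = 31,  b_{10} = 1.
The sequence repeats with period 10.
The value 27 first appears (with n ≥ 1) at b_1.

1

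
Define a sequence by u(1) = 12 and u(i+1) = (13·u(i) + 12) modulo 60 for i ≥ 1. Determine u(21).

12

We have u(1) = 12; u(2) = 48; u(3) = 36; u(4) = 0; u(5) = 12.
The sequence repeats with period 4.
So u(21) = u(1 + ((21-1) mod 4)) = u(1) = 12.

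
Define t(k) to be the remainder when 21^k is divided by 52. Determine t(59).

t(1) = 21, t(2) = 25, t(3) = 5, t(4) = 1, t(5) = 21.
Since t(5) = t(1) = 21, the sequence is periodic with period 4.
So t(59) = t(1 + ((59-1) mod 4)) = t(3) = 5.

5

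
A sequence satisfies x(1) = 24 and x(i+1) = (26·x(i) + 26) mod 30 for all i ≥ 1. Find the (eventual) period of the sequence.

x(1) = 24; x(2) = 20; x(3) = 6; x(4) = 2; x(5) = 18; x(6) = 14; x(7) = 0; x(8) = 26; x(9) = 12; x(10) = 8; x(11) = 24.
The sequence repeats with period 10.

10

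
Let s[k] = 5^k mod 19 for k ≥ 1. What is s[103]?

17

s[1] = 5, s[2] = 6, s[3] = 11, s[4] = 17, s[5] = 9, s[6] = 7, s[7] = 16, s[8] = 4, s[9] = 1, s[10] = 5.
The sequence repeats with period 9.
(103 - 1) mod 9 = 3, so s[103] = s[4] = 17.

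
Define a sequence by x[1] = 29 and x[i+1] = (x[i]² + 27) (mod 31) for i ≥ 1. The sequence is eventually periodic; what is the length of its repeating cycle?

Listing terms: x[1] = 29; x[2] = 0; x[3] = 27; x[4] = 12; x[5] = 16; x[6] = 4; x[7] = 12.
Since x[7] = x[4] = 12, the sequence is eventually periodic: after a pre-period of length 3 it cycles with period 3.

3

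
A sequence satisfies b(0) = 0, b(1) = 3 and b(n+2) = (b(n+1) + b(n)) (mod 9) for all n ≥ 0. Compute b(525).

We have b(0) = 0, b(1) = 3, b(2) = 3, b(3) = 6, b(4) = 0, b(5) = 6, b(6) = 6, b(7) = 3, b(8) = 0, b(9) = 3.
Since (b(8), b(9)) = (b(0), b(1)) = (0, 3) (two consecutive terms determine the rest), the sequence is periodic with period 8.
(525 - 0) mod 8 = 5, so b(525) = b(5) = 6.

6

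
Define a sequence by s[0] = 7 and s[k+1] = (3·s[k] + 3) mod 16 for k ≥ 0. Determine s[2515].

Computing terms: s[0] = 7, s[1] = 8, s[2] = 11, s[3] = 4, s[4] = 15, s[5] = 0, s[6] = 3, s[7] = 12, s[8] = 7.
The sequence repeats with period 8.
(2515 - 0) mod 8 = 3, so s[2515] = s[3] = 4.

4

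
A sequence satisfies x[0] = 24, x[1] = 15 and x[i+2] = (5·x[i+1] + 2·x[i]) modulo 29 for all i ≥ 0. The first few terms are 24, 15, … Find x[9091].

We have x[0] = 24, x[1] = 15, x[2] = 7, x[3] = 7, x[4] = 20, x[5] = 27, x[6] = 1, x[7] = 1, x[8] = 7, x[9] = 8, x[10] = 25, x[11] = 25, x[12] = 1, x[13] = 26, x[14] = 16, x[15] = 16, x[16] = 25, x[17] = 12, x[18] = 23, x[19] = 23, x[20] = 16, x[21] = 10, x[22] = 24, x[23] = 24, x[24] = 23, x[25] = 18, x[26] = 20, x[27] = 20, x[28] = 24, x[29] = 15.
The sequence repeats with period 28.
(9091 - 0) mod 28 = 19, so x[9091] = x[19] = 23.

23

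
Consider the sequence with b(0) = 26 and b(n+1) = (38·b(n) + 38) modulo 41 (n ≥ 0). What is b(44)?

34

Computing terms: b(0) = 26; b(1) = 1; b(2) = 35; b(3) = 15; b(4) = 34; b(5) = 18; b(6) = 25; b(7) = 4; b(8) = 26.
The sequence repeats with period 8.
So b(44) = b(0 + ((44-0) mod 8)) = b(4) = 34.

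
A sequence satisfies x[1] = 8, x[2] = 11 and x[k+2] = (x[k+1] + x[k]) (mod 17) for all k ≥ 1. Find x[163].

We have x[1] = 8; x[2] = 11; x[3] = 2; x[4] = 13; x[5] = 15; x[6] = 11; x[7] = 9; x[8] = 3; x[9] = 12; x[10] = 15; x[11] = 10; x[12] = 8; x[13] = 1; x[14] = 9; x[15] = 10; x[16] = 2; x[17] = 12; x[18] = 14; x[19] = 9; x[20] = 6; x[21] = 15; x[22] = 4; x[23] = 2; x[24] = 6; x[25] = 8; x[26] = 14; x[27] = 5; x[28] = 2; x[29] = 7; x[30] = 9; x[31] = 16; x[32] = 8; x[33] = 7; x[34] = 15; x[35] = 5; x[36] = 3; x[37] = 8; x[38] = 11.
Since (x[37], x[38]) = (x[1], x[2]) = (8, 11) (two consecutive terms determine the rest), the sequence is periodic with period 36.
So x[163] = x[1 + ((163-1) mod 36)] = x[19] = 9.

9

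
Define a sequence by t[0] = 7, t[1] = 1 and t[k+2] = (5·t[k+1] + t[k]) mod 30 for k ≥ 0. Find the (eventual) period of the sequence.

24

Computing terms: t[0] = 7, t[1] = 1, t[2] = 12, t[3] = 1, t[4] = 17, t[5] = 26, t[6] = 27, t[7] = 11, t[8] = 22, t[9] = 1, t[10] = 27, t[11] = 16, t[12] = 17, t[13] = 11, t[14] = 12, t[15] = 11, t[16] = 7, t[17] = 16, t[18] = 27, t[19] = 1, t[20] = 2, t[21] = 11, t[22] = 27, t[23] = 26, t[24] = 7, t[25] = 1.
The sequence repeats with period 24.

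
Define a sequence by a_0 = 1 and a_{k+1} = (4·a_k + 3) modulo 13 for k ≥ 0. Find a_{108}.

We have a_0 = 1, a_1 = 7, a_2 = 5, a_3 = 10, a_4 = 4, a_5 = 6, a_6 = 1.
The sequence repeats with period 6.
So a_{108} = a_{0 + ((108-0) mod 6)} = a_0 = 1.

1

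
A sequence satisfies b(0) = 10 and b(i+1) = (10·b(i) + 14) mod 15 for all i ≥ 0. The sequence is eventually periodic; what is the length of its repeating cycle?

Computing terms: b(0) = 10, b(1) = 9, b(2) = 14, b(3) = 4, b(4) = 9.
Since b(4) = b(1) = 9, the sequence is eventually periodic: after a pre-period of length 1 it cycles with period 3.

3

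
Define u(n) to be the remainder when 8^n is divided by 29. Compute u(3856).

16

Computing terms: u(1) = 8; u(2) = 6; u(3) = 19; u(4) = 7; u(5) = 27; u(6) = 13; u(7) = 17; u(8) = 20; u(9) = 15; u(10) = 4; u(11) = 3; u(12) = 24; u(13) = 18; u(14) = 28; u(15) = 21; u(16) = 23; u(17) = 10; u(18) = 22; u(19) = 2; u(20) = 16; u(21) = 12; u(22) = 9; u(23) = 14; u(24) = 25; u(25) = 26; u(26) = 5; u(27) = 11; u(28) = 1; u(29) = 8.
Since u(29) = u(1) = 8, the sequence is periodic with period 28.
(3856 - 1) mod 28 = 19, so u(3856) = u(20) = 16.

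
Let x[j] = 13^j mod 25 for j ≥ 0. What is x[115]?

7

Computing terms: x[0] = 1, x[1] = 13, x[2] = 19, x[3] = 22, x[4] = 11, x[5] = 18, x[6] = 9, x[7] = 17, x[8] = 21, x[9] = 23, x[10] = 24, x[11] = 12, x[12] = 6, x[13] = 3, x[14] = 14, x[15] = 7, x[16] = 16, x[17] = 8, x[18] = 4, x[19] = 2, x[20] = 1.
Since x[20] = x[0] = 1, the sequence is periodic with period 20.
(115 - 0) mod 20 = 15, so x[115] = x[15] = 7.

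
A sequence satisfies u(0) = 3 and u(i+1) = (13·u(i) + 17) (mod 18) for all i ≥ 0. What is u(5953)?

8

Computing terms: u(0) = 3; u(1) = 2; u(2) = 7; u(3) = 0; u(4) = 17; u(5) = 4; u(6) = 15; u(7) = 14; u(8) = 1; u(9) = 12; u(10) = 11; u(11) = 16; u(12) = 9; u(13) = 8; u(14) = 13; u(15) = 6; u(16) = 5; u(17) = 10; u(18) = 3.
The sequence repeats with period 18.
(5953 - 0) mod 18 = 13, so u(5953) = u(13) = 8.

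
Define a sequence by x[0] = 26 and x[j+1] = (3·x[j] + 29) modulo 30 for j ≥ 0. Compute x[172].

26

Listing terms: x[0] = 26,  x[1] = 17,  x[2] = 20,  x[3] = 29,  x[4] = 26.
The sequence repeats with period 4.
(172 - 0) mod 4 = 0, so x[172] = x[0] = 26.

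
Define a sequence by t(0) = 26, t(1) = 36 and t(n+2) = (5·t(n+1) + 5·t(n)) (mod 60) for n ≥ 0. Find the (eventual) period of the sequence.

t(0) = 26; t(1) = 36; t(2) = 10; t(3) = 50; t(4) = 0; t(5) = 10; t(6) = 50.
Since (t(5), t(6)) = (t(2), t(3)) = (10, 50) (two consecutive terms determine the rest), the sequence is eventually periodic: after a pre-period of length 2 it cycles with period 3.

3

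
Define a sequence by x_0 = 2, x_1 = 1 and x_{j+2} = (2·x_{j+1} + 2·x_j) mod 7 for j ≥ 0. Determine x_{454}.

1

Computing terms: x_0 = 2,  x_1 = 1,  x_2 = 6,  x_3 = 0,  x_4 = 5,  x_5 = 3,  x_6 = 2,  x_7 = 3,  x_8 = 3,  x_9 = 5,  x_{10} = 2,  x_{11} = 0,  x_{12} = 4,  x_{13} = 1,  x_{14} = 3,  x_{15} = 1,  x_{16} = 1,  x_{17} = 4,  x_{18} = 3,  x_{19} = 0,  x_{20} = 6,  x_{21} = 5,  x_{22} = 1,  x_{23} = 5,  x_{24} = 5,  x_{25} = 6,  x_{26} = 1,  x_{27} = 0,  x_{28} = 2,  x_{29} = 4,  x_{30} = 5,  x_{31} = 4,  x_{32} = 4,  x_{33} = 2,  x_{34} = 5,  x_{35} = 0,  x_{36} = 3,  x_{37} = 6,  x_{38} = 4,  x_{39} = 6,  x_{40} = 6,  x_{41} = 3,  x_{42} = 4,  x_{43} = 0,  x_{44} = 1,  x_{45} = 2,  x_{46} = 6,  x_{47} = 2,  x_{48} = 2,  x_{49} = 1.
Since (x_{48}, x_{49}) = (x_0, x_1) = (2, 1) (two consecutive terms determine the rest), the sequence is periodic with period 48.
(454 - 0) mod 48 = 22, so x_{454} = x_{22} = 1.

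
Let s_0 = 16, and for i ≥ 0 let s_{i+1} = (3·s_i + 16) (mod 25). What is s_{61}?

14

Listing terms: s_0 = 16,  s_1 = 14,  s_2 = 8,  s_3 = 15,  s_4 = 11,  s_5 = 24,  s_6 = 13,  s_7 = 5,  s_8 = 6,  s_9 = 9,  s_{10} = 18,  s_{11} = 20,  s_{12} = 1,  s_{13} = 19,  s_{14} = 23,  s_{15} = 10,  s_{16} = 21,  s_{17} = 4,  s_{18} = 3,  s_{19} = 0,  s_{20} = 16.
Since s_{20} = s_0 = 16, the sequence is periodic with period 20.
So s_{61} = s_{0 + ((61-0) mod 20)} = s_1 = 14.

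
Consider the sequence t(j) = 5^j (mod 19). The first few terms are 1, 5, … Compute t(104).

9

t(0) = 1, t(1) = 5, t(2) = 6, t(3) = 11, t(4) = 17, t(5) = 9, t(6) = 7, t(7) = 16, t(8) = 4, t(9) = 1.
Since t(9) = t(0) = 1, the sequence is periodic with period 9.
(104 - 0) mod 9 = 5, so t(104) = t(5) = 9.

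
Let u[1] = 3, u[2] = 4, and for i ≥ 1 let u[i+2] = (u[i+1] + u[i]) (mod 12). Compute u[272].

Computing terms: u[1] = 3, u[2] = 4, u[3] = 7, u[4] = 11, u[5] = 6, u[6] = 5, u[7] = 11, u[8] = 4, u[9] = 3, u[10] = 7, u[11] = 10, u[12] = 5, u[13] = 3, u[14] = 8, u[15] = 11, u[16] = 7, u[17] = 6, u[18] = 1, u[19] = 7, u[20] = 8, u[21] = 3, u[22] = 11, u[23] = 2, u[24] = 1, u[25] = 3, u[26] = 4.
Since (u[25], u[26]) = (u[1], u[2]) = (3, 4) (two consecutive terms determine the rest), the sequence is periodic with period 24.
(272 - 1) mod 24 = 7, so u[272] = u[8] = 4.

4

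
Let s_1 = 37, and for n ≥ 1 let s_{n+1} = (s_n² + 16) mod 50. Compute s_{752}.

25

We have s_1 = 37, s_2 = 35, s_3 = 41, s_4 = 47, s_5 = 25, s_6 = 41.
Since s_6 = s_3 = 41, the sequence is eventually periodic: after a pre-period of length 2 it cycles with period 3.
For n ≥ 3, s_n depends only on (n - 3) mod 3. (752 - 3) mod 3 = 2, so s_{752} = s_5 = 25.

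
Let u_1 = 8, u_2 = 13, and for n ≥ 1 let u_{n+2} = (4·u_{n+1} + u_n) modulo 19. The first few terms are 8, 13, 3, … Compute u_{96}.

0

Listing terms: u_1 = 8, u_2 = 13, u_3 = 3, u_4 = 6, u_5 = 8, u_6 = 0, u_7 = 8, u_8 = 13.
The sequence repeats with period 6.
So u_{96} = u_{1 + ((96-1) mod 6)} = u_6 = 0.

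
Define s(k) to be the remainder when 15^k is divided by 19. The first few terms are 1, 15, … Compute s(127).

Listing terms: s(0) = 1, s(1) = 15, s(2) = 16, s(3) = 12, s(4) = 9, s(5) = 2, s(6) = 11, s(7) = 13, s(8) = 5, s(9) = 18, s(10) = 4, s(11) = 3, s(12) = 7, s(13) = 10, s(14) = 17, s(15) = 8, s(16) = 6, s(17) = 14, s(18) = 1.
Since s(18) = s(0) = 1, the sequence is periodic with period 18.
So s(127) = s(0 + ((127-0) mod 18)) = s(1) = 15.

15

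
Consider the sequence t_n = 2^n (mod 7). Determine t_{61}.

2

Computing terms: t_1 = 2,  t_2 = 4,  t_3 = 1,  t_4 = 2.
The sequence repeats with period 3.
(61 - 1) mod 3 = 0, so t_{61} = t_1 = 2.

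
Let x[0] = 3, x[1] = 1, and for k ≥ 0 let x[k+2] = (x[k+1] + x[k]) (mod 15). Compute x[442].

x[0] = 3, x[1] = 1, x[2] = 4, x[3] = 5, x[4] = 9, x[5] = 14, x[6] = 8, x[7] = 7, x[8] = 0, x[9] = 7, x[10] = 7, x[11] = 14, x[12] = 6, x[13] = 5, x[14] = 11, x[15] = 1, x[16] = 12, x[17] = 13, x[18] = 10, x[19] = 8, x[20] = 3, x[21] = 11, x[22] = 14, x[23] = 10, x[24] = 9, x[25] = 4, x[26] = 13, x[27] = 2, x[28] = 0, x[29] = 2, x[30] = 2, x[31] = 4, x[32] = 6, x[33] = 10, x[34] = 1, x[35] = 11, x[36] = 12, x[37] = 8, x[38] = 5, x[39] = 13, x[40] = 3, x[41] = 1.
Since (x[40], x[41]) = (x[0], x[1]) = (3, 1) (two consecutive terms determine the rest), the sequence is periodic with period 40.
So x[442] = x[0 + ((442-0) mod 40)] = x[2] = 4.

4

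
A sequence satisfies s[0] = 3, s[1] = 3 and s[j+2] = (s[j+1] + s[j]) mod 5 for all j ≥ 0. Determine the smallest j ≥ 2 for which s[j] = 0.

We have s[0] = 3,  s[1] = 3,  s[2] = 1,  s[3] = 4,  s[4] = 0,  s[5] = 4,  s[6] = 4,  s[7] = 3,  s[8] = 2,  s[9] = 0,  s[10] = 2,  s[11] = 2,  s[12] = 4,  s[13] = 1,  s[14] = 0,  s[15] = 1,  s[16] = 1,  s[17] = 2,  s[18] = 3,  s[19] = 0,  s[20] = 3,  s[21] = 3.
The sequence repeats with period 20.
The value 0 first appears (with j ≥ 2) at s[4].

4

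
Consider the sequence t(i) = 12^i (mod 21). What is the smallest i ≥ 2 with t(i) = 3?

Listing terms: t(1) = 12,  t(2) = 18,  t(3) = 6,  t(4) = 9,  t(5) = 3,  t(6) = 15,  t(7) = 12.
Since t(7) = t(1) = 12, the sequence is periodic with period 6.
The value 3 first appears (with i ≥ 2) at t(5).

5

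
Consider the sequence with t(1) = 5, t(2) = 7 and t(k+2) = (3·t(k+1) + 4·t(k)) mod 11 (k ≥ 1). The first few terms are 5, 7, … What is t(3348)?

5

Listing terms: t(1) = 5; t(2) = 7; t(3) = 8; t(4) = 8; t(5) = 1; t(6) = 2; t(7) = 10; t(8) = 5; t(9) = 0; t(10) = 9; t(11) = 5; t(12) = 7.
Since (t(11), t(12)) = (t(1), t(2)) = (5, 7) (two consecutive terms determine the rest), the sequence is periodic with period 10.
So t(3348) = t(1 + ((3348-1) mod 10)) = t(8) = 5.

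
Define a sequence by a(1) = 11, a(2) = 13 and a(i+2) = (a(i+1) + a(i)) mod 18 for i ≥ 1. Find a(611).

9

Computing terms: a(1) = 11,  a(2) = 13,  a(3) = 6,  a(4) = 1,  a(5) = 7,  a(6) = 8,  a(7) = 15,  a(8) = 5,  a(9) = 2,  a(10) = 7,  a(11) = 9,  a(12) = 16,  a(13) = 7,  a(14) = 5,  a(15) = 12,  a(16) = 17,  a(17) = 11,  a(18) = 10,  a(19) = 3,  a(20) = 13,  a(21) = 16,  a(22) = 11,  a(23) = 9,  a(24) = 2,  a(25) = 11,  a(26) = 13.
Since (a(25), a(26)) = (a(1), a(2)) = (11, 13) (two consecutive terms determine the rest), the sequence is periodic with period 24.
(611 - 1) mod 24 = 10, so a(611) = a(11) = 9.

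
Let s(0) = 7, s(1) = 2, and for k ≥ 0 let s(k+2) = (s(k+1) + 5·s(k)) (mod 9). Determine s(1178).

Listing terms: s(0) = 7, s(1) = 2, s(2) = 1, s(3) = 2, s(4) = 7, s(5) = 8, s(6) = 7, s(7) = 2.
Since (s(6), s(7)) = (s(0), s(1)) = (7, 2) (two consecutive terms determine the rest), the sequence is periodic with period 6.
(1178 - 0) mod 6 = 2, so s(1178) = s(2) = 1.

1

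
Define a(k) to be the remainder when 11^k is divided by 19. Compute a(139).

Computing terms: a(0) = 1; a(1) = 11; a(2) = 7; a(3) = 1.
The sequence repeats with period 3.
(139 - 0) mod 3 = 1, so a(139) = a(1) = 11.

11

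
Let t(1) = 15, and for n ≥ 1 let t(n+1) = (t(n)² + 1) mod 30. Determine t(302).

Listing terms: t(1) = 15, t(2) = 16, t(3) = 17, t(4) = 20, t(5) = 11, t(6) = 2, t(7) = 5, t(8) = 26, t(9) = 17.
Since t(9) = t(3) = 17, the sequence is eventually periodic: after a pre-period of length 2 it cycles with period 6.
For n ≥ 3, t(n) depends only on (n - 3) mod 6. (302 - 3) mod 6 = 5, so t(302) = t(8) = 26.

26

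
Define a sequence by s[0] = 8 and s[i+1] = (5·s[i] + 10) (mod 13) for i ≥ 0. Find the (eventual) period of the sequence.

4

We have s[0] = 8; s[1] = 11; s[2] = 0; s[3] = 10; s[4] = 8.
Since s[4] = s[0] = 8, the sequence is periodic with period 4.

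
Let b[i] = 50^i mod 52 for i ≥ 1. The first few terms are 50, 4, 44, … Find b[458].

Listing terms: b[1] = 50,  b[2] = 4,  b[3] = 44,  b[4] = 16,  b[5] = 20,  b[6] = 12,  b[7] = 28,  b[8] = 48,  b[9] = 8,  b[10] = 36,  b[11] = 32,  b[12] = 40,  b[13] = 24,  b[14] = 4.
Since b[14] = b[2] = 4, the sequence is eventually periodic: after a pre-period of length 1 it cycles with period 12.
For i ≥ 2, b[i] depends only on (i - 2) mod 12. (458 - 2) mod 12 = 0, so b[458] = b[2] = 4.

4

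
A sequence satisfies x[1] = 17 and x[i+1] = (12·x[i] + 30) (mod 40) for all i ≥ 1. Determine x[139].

Listing terms: x[1] = 17,  x[2] = 34,  x[3] = 38,  x[4] = 6,  x[5] = 22,  x[6] = 14,  x[7] = 38.
Since x[7] = x[3] = 38, the sequence is eventually periodic: after a pre-period of length 2 it cycles with period 4.
For i ≥ 3, x[i] depends only on (i - 3) mod 4. (139 - 3) mod 4 = 0, so x[139] = x[3] = 38.

38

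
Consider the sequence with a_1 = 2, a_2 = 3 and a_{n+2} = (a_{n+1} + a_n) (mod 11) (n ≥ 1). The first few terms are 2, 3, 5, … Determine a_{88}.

0

We have a_1 = 2; a_2 = 3; a_3 = 5; a_4 = 8; a_5 = 2; a_6 = 10; a_7 = 1; a_8 = 0; a_9 = 1; a_{10} = 1; a_{11} = 2; a_{12} = 3.
Since (a_{11}, a_{12}) = (a_1, a_2) = (2, 3) (two consecutive terms determine the rest), the sequence is periodic with period 10.
So a_{88} = a_{1 + ((88-1) mod 10)} = a_8 = 0.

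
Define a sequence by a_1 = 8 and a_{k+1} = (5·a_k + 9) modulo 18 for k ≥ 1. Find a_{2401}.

8

Computing terms: a_1 = 8,  a_2 = 13,  a_3 = 2,  a_4 = 1,  a_5 = 14,  a_6 = 7,  a_7 = 8.
The sequence repeats with period 6.
So a_{2401} = a_{1 + ((2401-1) mod 6)} = a_1 = 8.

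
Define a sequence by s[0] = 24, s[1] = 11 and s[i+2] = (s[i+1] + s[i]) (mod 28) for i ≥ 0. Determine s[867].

Listing terms: s[0] = 24,  s[1] = 11,  s[2] = 7,  s[3] = 18,  s[4] = 25,  s[5] = 15,  s[6] = 12,  s[7] = 27,  s[8] = 11,  s[9] = 10,  s[10] = 21,  s[11] = 3,  s[12] = 24,  s[13] = 27,  s[14] = 23,  s[15] = 22,  s[16] = 17,  s[17] = 11,  s[18] = 0,  s[19] = 11,  s[20] = 11,  s[21] = 22,  s[22] = 5,  s[23] = 27,  s[24] = 4,  s[25] = 3,  s[26] = 7,  s[27] = 10,  s[28] = 17,  s[29] = 27,  s[30] = 16,  s[31] = 15,  s[32] = 3,  s[33] = 18,  s[34] = 21,  s[35] = 11,  s[36] = 4,  s[37] = 15,  s[38] = 19,  s[39] = 6,  s[40] = 25,  s[41] = 3,  s[42] = 0,  s[43] = 3,  s[44] = 3,  s[45] = 6,  s[46] = 9,  s[47] = 15,  s[48] = 24,  s[49] = 11.
The sequence repeats with period 48.
So s[867] = s[0 + ((867-0) mod 48)] = s[3] = 18.

18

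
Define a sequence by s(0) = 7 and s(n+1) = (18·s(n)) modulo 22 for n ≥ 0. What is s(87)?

20

Computing terms: s(0) = 7; s(1) = 16; s(2) = 2; s(3) = 14; s(4) = 10; s(5) = 4; s(6) = 6; s(7) = 20; s(8) = 8; s(9) = 12; s(10) = 18; s(11) = 16.
Since s(11) = s(1) = 16, the sequence is eventually periodic: after a pre-period of length 1 it cycles with period 10.
For n ≥ 1, s(n) depends only on (n - 1) mod 10. (87 - 1) mod 10 = 6, so s(87) = s(7) = 20.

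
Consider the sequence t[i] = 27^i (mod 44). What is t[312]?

25

Listing terms: t[1] = 27, t[2] = 25, t[3] = 15, t[4] = 9, t[5] = 23, t[6] = 5, t[7] = 3, t[8] = 37, t[9] = 31, t[10] = 1, t[11] = 27.
The sequence repeats with period 10.
So t[312] = t[1 + ((312-1) mod 10)] = t[2] = 25.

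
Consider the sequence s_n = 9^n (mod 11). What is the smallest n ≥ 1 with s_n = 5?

Computing terms: s_0 = 1, s_1 = 9, s_2 = 4, s_3 = 3, s_4 = 5, s_5 = 1.
Since s_5 = s_0 = 1, the sequence is periodic with period 5.
The value 5 first appears (with n ≥ 1) at s_4.

4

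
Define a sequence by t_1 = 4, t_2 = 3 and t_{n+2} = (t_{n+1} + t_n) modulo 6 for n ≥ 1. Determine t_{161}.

We have t_1 = 4; t_2 = 3; t_3 = 1; t_4 = 4; t_5 = 5; t_6 = 3; t_7 = 2; t_8 = 5; t_9 = 1; t_{10} = 0; t_{11} = 1; t_{12} = 1; t_{13} = 2; t_{14} = 3; t_{15} = 5; t_{16} = 2; t_{17} = 1; t_{18} = 3; t_{19} = 4; t_{20} = 1; t_{21} = 5; t_{22} = 0; t_{23} = 5; t_{24} = 5; t_{25} = 4; t_{26} = 3.
The sequence repeats with period 24.
(161 - 1) mod 24 = 16, so t_{161} = t_{17} = 1.

1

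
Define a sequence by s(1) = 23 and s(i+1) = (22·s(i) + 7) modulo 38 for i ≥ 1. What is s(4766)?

35

Listing terms: s(1) = 23,  s(2) = 19,  s(3) = 7,  s(4) = 9,  s(5) = 15,  s(6) = 33,  s(7) = 11,  s(8) = 21,  s(9) = 13,  s(10) = 27,  s(11) = 31,  s(12) = 5,  s(13) = 3,  s(14) = 35,  s(15) = 17,  s(16) = 1,  s(17) = 29,  s(18) = 37,  s(19) = 23.
The sequence repeats with period 18.
(4766 - 1) mod 18 = 13, so s(4766) = s(14) = 35.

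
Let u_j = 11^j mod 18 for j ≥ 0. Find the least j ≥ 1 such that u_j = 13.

2

Computing terms: u_0 = 1, u_1 = 11, u_2 = 13, u_3 = 17, u_4 = 7, u_5 = 5, u_6 = 1.
Since u_6 = u_0 = 1, the sequence is periodic with period 6.
The value 13 first appears (with j ≥ 1) at u_2.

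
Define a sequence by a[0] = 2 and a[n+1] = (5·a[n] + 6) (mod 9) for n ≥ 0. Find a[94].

8

We have a[0] = 2,  a[1] = 7,  a[2] = 5,  a[3] = 4,  a[4] = 8,  a[5] = 1,  a[6] = 2.
Since a[6] = a[0] = 2, the sequence is periodic with period 6.
So a[94] = a[0 + ((94-0) mod 6)] = a[4] = 8.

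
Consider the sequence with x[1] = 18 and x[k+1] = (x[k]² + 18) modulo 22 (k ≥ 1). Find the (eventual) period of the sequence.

3

x[1] = 18,  x[2] = 12,  x[3] = 8,  x[4] = 16,  x[5] = 10,  x[6] = 8.
Since x[6] = x[3] = 8, the sequence is eventually periodic: after a pre-period of length 2 it cycles with period 3.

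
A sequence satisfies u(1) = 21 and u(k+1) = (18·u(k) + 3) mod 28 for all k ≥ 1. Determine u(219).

u(1) = 21; u(2) = 17; u(3) = 1; u(4) = 21.
Since u(4) = u(1) = 21, the sequence is periodic with period 3.
So u(219) = u(1 + ((219-1) mod 3)) = u(3) = 1.

1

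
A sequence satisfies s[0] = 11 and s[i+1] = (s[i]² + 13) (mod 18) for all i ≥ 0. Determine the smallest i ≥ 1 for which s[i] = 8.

We have s[0] = 11,  s[1] = 8,  s[2] = 5,  s[3] = 2,  s[4] = 17,  s[5] = 14,  s[6] = 11.
The sequence repeats with period 6.
The value 8 first appears (with i ≥ 1) at s[1].

1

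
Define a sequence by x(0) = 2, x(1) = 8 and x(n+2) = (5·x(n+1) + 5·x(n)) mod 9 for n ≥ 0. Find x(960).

2

Computing terms: x(0) = 2; x(1) = 8; x(2) = 5; x(3) = 2; x(4) = 8.
Since (x(3), x(4)) = (x(0), x(1)) = (2, 8) (two consecutive terms determine the rest), the sequence is periodic with period 3.
(960 - 0) mod 3 = 0, so x(960) = x(0) = 2.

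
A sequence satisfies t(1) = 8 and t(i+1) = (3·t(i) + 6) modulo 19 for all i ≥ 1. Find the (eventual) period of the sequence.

18

t(1) = 8; t(2) = 11; t(3) = 1; t(4) = 9; t(5) = 14; t(6) = 10; t(7) = 17; t(8) = 0; t(9) = 6; t(10) = 5; t(11) = 2; t(12) = 12; t(13) = 4; t(14) = 18; t(15) = 3; t(16) = 15; t(17) = 13; t(18) = 7; t(19) = 8.
The sequence repeats with period 18.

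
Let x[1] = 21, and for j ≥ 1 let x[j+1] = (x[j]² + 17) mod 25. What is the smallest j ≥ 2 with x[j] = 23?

8

Listing terms: x[1] = 21, x[2] = 8, x[3] = 6, x[4] = 3, x[5] = 1, x[6] = 18, x[7] = 16, x[8] = 23, x[9] = 21.
The sequence repeats with period 8.
The value 23 first appears (with j ≥ 2) at x[8].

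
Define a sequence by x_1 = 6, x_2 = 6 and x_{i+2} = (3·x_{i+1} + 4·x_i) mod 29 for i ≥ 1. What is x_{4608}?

x_1 = 6,  x_2 = 6,  x_3 = 13,  x_4 = 5,  x_5 = 9,  x_6 = 18,  x_7 = 3,  x_8 = 23,  x_9 = 23,  x_{10} = 16,  x_{11} = 24,  x_{12} = 20,  x_{13} = 11,  x_{14} = 26,  x_{15} = 6,  x_{16} = 6.
The sequence repeats with period 14.
So x_{4608} = x_{1 + ((4608-1) mod 14)} = x_2 = 6.

6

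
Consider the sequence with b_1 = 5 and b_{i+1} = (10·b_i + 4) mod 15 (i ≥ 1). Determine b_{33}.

b_1 = 5; b_2 = 9; b_3 = 4; b_4 = 14; b_5 = 9.
Since b_5 = b_2 = 9, the sequence is eventually periodic: after a pre-period of length 1 it cycles with period 3.
For i ≥ 2, b_i depends only on (i - 2) mod 3. (33 - 2) mod 3 = 1, so b_{33} = b_3 = 4.

4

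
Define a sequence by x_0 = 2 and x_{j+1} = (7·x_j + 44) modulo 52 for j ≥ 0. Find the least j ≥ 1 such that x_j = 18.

6

Computing terms: x_0 = 2,  x_1 = 6,  x_2 = 34,  x_3 = 22,  x_4 = 42,  x_5 = 26,  x_6 = 18,  x_7 = 14,  x_8 = 38,  x_9 = 50,  x_{10} = 30,  x_{11} = 46,  x_{12} = 2.
Since x_{12} = x_0 = 2, the sequence is periodic with period 12.
The value 18 first appears (with j ≥ 1) at x_6.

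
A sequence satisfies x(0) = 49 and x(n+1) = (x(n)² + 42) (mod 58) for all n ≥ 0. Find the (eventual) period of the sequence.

Listing terms: x(0) = 49,  x(1) = 7,  x(2) = 33,  x(3) = 29,  x(4) = 13,  x(5) = 37,  x(6) = 19,  x(7) = 55,  x(8) = 51,  x(9) = 33.
Since x(9) = x(2) = 33, the sequence is eventually periodic: after a pre-period of length 2 it cycles with period 7.

7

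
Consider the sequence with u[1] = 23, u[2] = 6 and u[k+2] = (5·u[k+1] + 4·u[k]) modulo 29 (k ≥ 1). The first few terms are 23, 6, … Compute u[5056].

Listing terms: u[1] = 23; u[2] = 6; u[3] = 6; u[4] = 25; u[5] = 4; u[6] = 4; u[7] = 7; u[8] = 22; u[9] = 22; u[10] = 24; u[11] = 5; u[12] = 5; u[13] = 16; u[14] = 13; u[15] = 13; u[16] = 1; u[17] = 28; u[18] = 28; u[19] = 20; u[20] = 9; u[21] = 9; u[22] = 23; u[23] = 6.
Since (u[22], u[23]) = (u[1], u[2]) = (23, 6) (two consecutive terms determine the rest), the sequence is periodic with period 21.
(5056 - 1) mod 21 = 15, so u[5056] = u[16] = 1.

1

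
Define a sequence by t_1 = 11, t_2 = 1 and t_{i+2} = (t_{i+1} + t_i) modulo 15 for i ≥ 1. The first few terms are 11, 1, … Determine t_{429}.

Listing terms: t_1 = 11, t_2 = 1, t_3 = 12, t_4 = 13, t_5 = 10, t_6 = 8, t_7 = 3, t_8 = 11, t_9 = 14, t_{10} = 10, t_{11} = 9, t_{12} = 4, t_{13} = 13, t_{14} = 2, t_{15} = 0, t_{16} = 2, t_{17} = 2, t_{18} = 4, t_{19} = 6, t_{20} = 10, t_{21} = 1, t_{22} = 11, t_{23} = 12, t_{24} = 8, t_{25} = 5, t_{26} = 13, t_{27} = 3, t_{28} = 1, t_{29} = 4, t_{30} = 5, t_{31} = 9, t_{32} = 14, t_{33} = 8, t_{34} = 7, t_{35} = 0, t_{36} = 7, t_{37} = 7, t_{38} = 14, t_{39} = 6, t_{40} = 5, t_{41} = 11, t_{42} = 1.
The sequence repeats with period 40.
(429 - 1) mod 40 = 28, so t_{429} = t_{29} = 4.

4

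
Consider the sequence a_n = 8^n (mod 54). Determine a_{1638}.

28

a_0 = 1,  a_1 = 8,  a_2 = 10,  a_3 = 26,  a_4 = 46,  a_5 = 44,  a_6 = 28,  a_7 = 8.
Since a_7 = a_1 = 8, the sequence is eventually periodic: after a pre-period of length 1 it cycles with period 6.
For n ≥ 1, a_n depends only on (n - 1) mod 6. (1638 - 1) mod 6 = 5, so a_{1638} = a_6 = 28.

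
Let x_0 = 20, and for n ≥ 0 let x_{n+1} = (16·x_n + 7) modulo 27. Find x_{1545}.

Computing terms: x_0 = 20,  x_1 = 3,  x_2 = 1,  x_3 = 23,  x_4 = 24,  x_5 = 13,  x_6 = 26,  x_7 = 18,  x_8 = 25,  x_9 = 2,  x_{10} = 12,  x_{11} = 10,  x_{12} = 5,  x_{13} = 6,  x_{14} = 22,  x_{15} = 8,  x_{16} = 0,  x_{17} = 7,  x_{18} = 11,  x_{19} = 21,  x_{20} = 19,  x_{21} = 14,  x_{22} = 15,  x_{23} = 4,  x_{24} = 17,  x_{25} = 9,  x_{26} = 16,  x_{27} = 20.
The sequence repeats with period 27.
(1545 - 0) mod 27 = 6, so x_{1545} = x_6 = 26.

26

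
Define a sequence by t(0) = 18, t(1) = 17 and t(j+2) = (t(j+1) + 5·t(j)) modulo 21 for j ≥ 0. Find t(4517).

16

Listing terms: t(0) = 18,  t(1) = 17,  t(2) = 2,  t(3) = 3,  t(4) = 13,  t(5) = 7,  t(6) = 9,  t(7) = 2,  t(8) = 5,  t(9) = 15,  t(10) = 19,  t(11) = 10,  t(12) = 0,  t(13) = 8,  t(14) = 8,  t(15) = 6,  t(16) = 4,  t(17) = 13,  t(18) = 12,  t(19) = 14,  t(20) = 11,  t(21) = 18,  t(22) = 10,  t(23) = 16,  t(24) = 3,  t(25) = 20,  t(26) = 14,  t(27) = 9,  t(28) = 16,  t(29) = 19,  t(30) = 15,  t(31) = 5,  t(32) = 17,  t(33) = 0,  t(34) = 1,  t(35) = 1,  t(36) = 6,  t(37) = 11,  t(38) = 20,  t(39) = 12,  t(40) = 7,  t(41) = 4,  t(42) = 18,  t(43) = 17.
Since (t(42), t(43)) = (t(0), t(1)) = (18, 17) (two consecutive terms determine the rest), the sequence is periodic with period 42.
So t(4517) = t(0 + ((4517-0) mod 42)) = t(23) = 16.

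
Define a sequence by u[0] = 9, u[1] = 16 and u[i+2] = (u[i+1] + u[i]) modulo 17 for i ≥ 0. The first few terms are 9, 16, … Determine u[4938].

3

Listing terms: u[0] = 9,  u[1] = 16,  u[2] = 8,  u[3] = 7,  u[4] = 15,  u[5] = 5,  u[6] = 3,  u[7] = 8,  u[8] = 11,  u[9] = 2,  u[10] = 13,  u[11] = 15,  u[12] = 11,  u[13] = 9,  u[14] = 3,  u[15] = 12,  u[16] = 15,  u[17] = 10,  u[18] = 8,  u[19] = 1,  u[20] = 9,  u[21] = 10,  u[22] = 2,  u[23] = 12,  u[24] = 14,  u[25] = 9,  u[26] = 6,  u[27] = 15,  u[28] = 4,  u[29] = 2,  u[30] = 6,  u[31] = 8,  u[32] = 14,  u[33] = 5,  u[34] = 2,  u[35] = 7,  u[36] = 9,  u[37] = 16.
Since (u[36], u[37]) = (u[0], u[1]) = (9, 16) (two consecutive terms determine the rest), the sequence is periodic with period 36.
So u[4938] = u[0 + ((4938-0) mod 36)] = u[6] = 3.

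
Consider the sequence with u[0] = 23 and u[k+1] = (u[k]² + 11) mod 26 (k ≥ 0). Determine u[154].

7

Listing terms: u[0] = 23, u[1] = 20, u[2] = 21, u[3] = 10, u[4] = 7, u[5] = 8, u[6] = 23.
The sequence repeats with period 6.
So u[154] = u[0 + ((154-0) mod 6)] = u[4] = 7.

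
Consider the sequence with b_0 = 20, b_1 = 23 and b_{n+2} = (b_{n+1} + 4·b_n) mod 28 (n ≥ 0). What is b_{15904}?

Computing terms: b_0 = 20,  b_1 = 23,  b_2 = 19,  b_3 = 27,  b_4 = 19,  b_5 = 15,  b_6 = 7,  b_7 = 11,  b_8 = 11,  b_9 = 27,  b_{10} = 15,  b_{11} = 11,  b_{12} = 15,  b_{13} = 3,  b_{14} = 7,  b_{15} = 19,  b_{16} = 19,  b_{17} = 11,  b_{18} = 3,  b_{19} = 19,  b_{20} = 3,  b_{21} = 23,  b_{22} = 7,  b_{23} = 15,  b_{24} = 15,  b_{25} = 19,  b_{26} = 23,  b_{27} = 15,  b_{28} = 23,  b_{29} = 27,  b_{30} = 7,  b_{31} = 3,  b_{32} = 3,  b_{33} = 15,  b_{34} = 27,  b_{35} = 3,  b_{36} = 27,  b_{37} = 11,  b_{38} = 7,  b_{39} = 23,  b_{40} = 23,  b_{41} = 3,  b_{42} = 11,  b_{43} = 23,  b_{44} = 11,  b_{45} = 19,  b_{46} = 7,  b_{47} = 27,  b_{48} = 27,  b_{49} = 23,  b_{50} = 19.
Since (b_{49}, b_{50}) = (b_1, b_2) = (23, 19) (two consecutive terms determine the rest), the sequence is eventually periodic: after a pre-period of length 1 it cycles with period 48.
For n ≥ 1, b_n depends only on (n - 1) mod 48. (15904 - 1) mod 48 = 15, so b_{15904} = b_{16} = 19.

19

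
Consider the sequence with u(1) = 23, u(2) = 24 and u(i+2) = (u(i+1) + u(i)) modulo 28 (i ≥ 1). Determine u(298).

11

We have u(1) = 23; u(2) = 24; u(3) = 19; u(4) = 15; u(5) = 6; u(6) = 21; u(7) = 27; u(8) = 20; u(9) = 19; u(10) = 11; u(11) = 2; u(12) = 13; u(13) = 15; u(14) = 0; u(15) = 15; u(16) = 15; u(17) = 2; u(18) = 17; u(19) = 19; u(20) = 8; u(21) = 27; u(22) = 7; u(23) = 6; u(24) = 13; u(25) = 19; u(26) = 4; u(27) = 23; u(28) = 27; u(29) = 22; u(30) = 21; u(31) = 15; u(32) = 8; u(33) = 23; u(34) = 3; u(35) = 26; u(36) = 1; u(37) = 27; u(38) = 0; u(39) = 27; u(40) = 27; u(41) = 26; u(42) = 25; u(43) = 23; u(44) = 20; u(45) = 15; u(46) = 7; u(47) = 22; u(48) = 1; u(49) = 23; u(50) = 24.
Since (u(49), u(50)) = (u(1), u(2)) = (23, 24) (two consecutive terms determine the rest), the sequence is periodic with period 48.
So u(298) = u(1 + ((298-1) mod 48)) = u(10) = 11.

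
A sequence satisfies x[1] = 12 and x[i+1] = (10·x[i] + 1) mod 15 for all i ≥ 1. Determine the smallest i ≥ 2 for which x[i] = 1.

2

Computing terms: x[1] = 12, x[2] = 1, x[3] = 11, x[4] = 6, x[5] = 1.
Since x[5] = x[2] = 1, the sequence is eventually periodic: after a pre-period of length 1 it cycles with period 3.
The value 1 first appears (with i ≥ 2) at x[2].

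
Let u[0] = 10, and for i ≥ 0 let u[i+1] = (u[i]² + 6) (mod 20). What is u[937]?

Listing terms: u[0] = 10, u[1] = 6, u[2] = 2, u[3] = 10.
The sequence repeats with period 3.
(937 - 0) mod 3 = 1, so u[937] = u[1] = 6.

6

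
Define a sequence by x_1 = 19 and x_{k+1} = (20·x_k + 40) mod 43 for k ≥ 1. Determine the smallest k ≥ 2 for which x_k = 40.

We have x_1 = 19,  x_2 = 33,  x_3 = 12,  x_4 = 22,  x_5 = 7,  x_6 = 8,  x_7 = 28,  x_8 = 41,  x_9 = 0,  x_{10} = 40,  x_{11} = 23,  x_{12} = 27,  x_{13} = 21,  x_{14} = 30,  x_{15} = 38,  x_{16} = 26,  x_{17} = 1,  x_{18} = 17,  x_{19} = 36,  x_{20} = 29,  x_{21} = 18,  x_{22} = 13,  x_{23} = 42,  x_{24} = 20,  x_{25} = 10,  x_{26} = 25,  x_{27} = 24,  x_{28} = 4,  x_{29} = 34,  x_{30} = 32,  x_{31} = 35,  x_{32} = 9,  x_{33} = 5,  x_{34} = 11,  x_{35} = 2,  x_{36} = 37,  x_{37} = 6,  x_{38} = 31,  x_{39} = 15,  x_{40} = 39,  x_{41} = 3,  x_{42} = 14,  x_{43} = 19.
Since x_{43} = x_1 = 19, the sequence is periodic with period 42.
The value 40 first appears (with k ≥ 2) at x_{10}.

10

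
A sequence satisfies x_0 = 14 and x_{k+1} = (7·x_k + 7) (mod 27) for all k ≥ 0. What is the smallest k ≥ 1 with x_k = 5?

18

Listing terms: x_0 = 14; x_1 = 24; x_2 = 13; x_3 = 17; x_4 = 18; x_5 = 25; x_6 = 20; x_7 = 12; x_8 = 10; x_9 = 23; x_{10} = 6; x_{11} = 22; x_{12} = 26; x_{13} = 0; x_{14} = 7; x_{15} = 2; x_{16} = 21; x_{17} = 19; x_{18} = 5; x_{19} = 15; x_{20} = 4; x_{21} = 8; x_{22} = 9; x_{23} = 16; x_{24} = 11; x_{25} = 3; x_{26} = 1; x_{27} = 14.
Since x_{27} = x_0 = 14, the sequence is periodic with period 27.
The value 5 first appears (with k ≥ 1) at x_{18}.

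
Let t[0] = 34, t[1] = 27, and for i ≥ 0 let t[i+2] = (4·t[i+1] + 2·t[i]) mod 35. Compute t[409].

Computing terms: t[0] = 34, t[1] = 27, t[2] = 1, t[3] = 23, t[4] = 24, t[5] = 2, t[6] = 21, t[7] = 18, t[8] = 9, t[9] = 2, t[10] = 26, t[11] = 3, t[12] = 29, t[13] = 17, t[14] = 21, t[15] = 13, t[16] = 24, t[17] = 17, t[18] = 11, t[19] = 8, t[20] = 19, t[21] = 22, t[22] = 21, t[23] = 23, t[24] = 29, t[25] = 22, t[26] = 6, t[27] = 33, t[28] = 4, t[29] = 12, t[30] = 21, t[31] = 3, t[32] = 19, t[33] = 12, t[34] = 16, t[35] = 18, t[36] = 34, t[37] = 32, t[38] = 21, t[39] = 8, t[40] = 4, t[41] = 32, t[42] = 31, t[43] = 13, t[44] = 9, t[45] = 27, t[46] = 21, t[47] = 33, t[48] = 34, t[49] = 27.
Since (t[48], t[49]) = (t[0], t[1]) = (34, 27) (two consecutive terms determine the rest), the sequence is periodic with period 48.
So t[409] = t[0 + ((409-0) mod 48)] = t[25] = 22.

22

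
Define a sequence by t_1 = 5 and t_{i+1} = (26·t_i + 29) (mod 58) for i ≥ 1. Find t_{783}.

Computing terms: t_1 = 5, t_2 = 43, t_3 = 45, t_4 = 39, t_5 = 57, t_6 = 3, t_7 = 49, t_8 = 27, t_9 = 35, t_{10} = 11, t_{11} = 25, t_{12} = 41, t_{13} = 51, t_{14} = 21, t_{15} = 53, t_{16} = 15, t_{17} = 13, t_{18} = 19, t_{19} = 1, t_{20} = 55, t_{21} = 9, t_{22} = 31, t_{23} = 23, t_{24} = 47, t_{25} = 33, t_{26} = 17, t_{27} = 7, t_{28} = 37, t_{29} = 5.
The sequence repeats with period 28.
(783 - 1) mod 28 = 26, so t_{783} = t_{27} = 7.

7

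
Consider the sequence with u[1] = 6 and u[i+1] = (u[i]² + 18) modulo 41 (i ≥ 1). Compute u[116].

u[1] = 6, u[2] = 13, u[3] = 23, u[4] = 14, u[5] = 9, u[6] = 17, u[7] = 20, u[8] = 8, u[9] = 0, u[10] = 18, u[11] = 14.
Since u[11] = u[4] = 14, the sequence is eventually periodic: after a pre-period of length 3 it cycles with period 7.
For i ≥ 4, u[i] depends only on (i - 4) mod 7. (116 - 4) mod 7 = 0, so u[116] = u[4] = 14.

14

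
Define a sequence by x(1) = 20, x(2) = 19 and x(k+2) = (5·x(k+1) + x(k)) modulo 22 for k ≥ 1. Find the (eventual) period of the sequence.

24

Listing terms: x(1) = 20; x(2) = 19; x(3) = 5; x(4) = 0; x(5) = 5; x(6) = 3; x(7) = 20; x(8) = 15; x(9) = 7; x(10) = 6; x(11) = 15; x(12) = 15; x(13) = 2; x(14) = 3; x(15) = 17; x(16) = 0; x(17) = 17; x(18) = 19; x(19) = 2; x(20) = 7; x(21) = 15; x(22) = 16; x(23) = 7; x(24) = 7; x(25) = 20; x(26) = 19.
Since (x(25), x(26)) = (x(1), x(2)) = (20, 19) (two consecutive terms determine the rest), the sequence is periodic with period 24.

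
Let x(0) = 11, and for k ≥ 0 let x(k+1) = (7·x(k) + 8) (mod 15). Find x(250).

13

Computing terms: x(0) = 11; x(1) = 10; x(2) = 3; x(3) = 14; x(4) = 1; x(5) = 0; x(6) = 8; x(7) = 4; x(8) = 6; x(9) = 5; x(10) = 13; x(11) = 9; x(12) = 11.
The sequence repeats with period 12.
(250 - 0) mod 12 = 10, so x(250) = x(10) = 13.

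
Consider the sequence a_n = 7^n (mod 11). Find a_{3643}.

a_1 = 7, a_2 = 5, a_3 = 2, a_4 = 3, a_5 = 10, a_6 = 4, a_7 = 6, a_8 = 9, a_9 = 8, a_{10} = 1, a_{11} = 7.
Since a_{11} = a_1 = 7, the sequence is periodic with period 10.
(3643 - 1) mod 10 = 2, so a_{3643} = a_3 = 2.

2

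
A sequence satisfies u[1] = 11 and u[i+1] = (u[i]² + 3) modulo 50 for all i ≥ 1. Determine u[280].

44

u[1] = 11, u[2] = 24, u[3] = 29, u[4] = 44, u[5] = 39, u[6] = 24.
Since u[6] = u[2] = 24, the sequence is eventually periodic: after a pre-period of length 1 it cycles with period 4.
For i ≥ 2, u[i] depends only on (i - 2) mod 4. (280 - 2) mod 4 = 2, so u[280] = u[4] = 44.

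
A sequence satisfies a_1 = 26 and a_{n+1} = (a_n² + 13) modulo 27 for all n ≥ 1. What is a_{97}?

Computing terms: a_1 = 26,  a_2 = 14,  a_3 = 20,  a_4 = 8,  a_5 = 23,  a_6 = 2,  a_7 = 17,  a_8 = 5,  a_9 = 11,  a_{10} = 26.
The sequence repeats with period 9.
(97 - 1) mod 9 = 6, so a_{97} = a_7 = 17.

17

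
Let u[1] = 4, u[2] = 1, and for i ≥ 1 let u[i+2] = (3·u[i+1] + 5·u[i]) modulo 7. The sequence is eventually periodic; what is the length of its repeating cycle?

Listing terms: u[1] = 4,  u[2] = 1,  u[3] = 2,  u[4] = 4,  u[5] = 1.
The sequence repeats with period 3.

3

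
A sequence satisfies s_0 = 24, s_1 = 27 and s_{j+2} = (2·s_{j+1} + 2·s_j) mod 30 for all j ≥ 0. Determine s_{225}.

24

Computing terms: s_0 = 24, s_1 = 27, s_2 = 12, s_3 = 18, s_4 = 0, s_5 = 6, s_6 = 12, s_7 = 6, s_8 = 6, s_9 = 24, s_{10} = 0, s_{11} = 18, s_{12} = 6, s_{13} = 18, s_{14} = 18, s_{15} = 12, s_{16} = 0, s_{17} = 24, s_{18} = 18, s_{19} = 24, s_{20} = 24, s_{21} = 6, s_{22} = 0, s_{23} = 12, s_{24} = 24, s_{25} = 12, s_{26} = 12, s_{27} = 18.
Since (s_{26}, s_{27}) = (s_2, s_3) = (12, 18) (two consecutive terms determine the rest), the sequence is eventually periodic: after a pre-period of length 2 it cycles with period 24.
For j ≥ 2, s_j depends only on (j - 2) mod 24. (225 - 2) mod 24 = 7, so s_{225} = s_9 = 24.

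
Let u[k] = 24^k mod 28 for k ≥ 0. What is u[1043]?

Listing terms: u[0] = 1; u[1] = 24; u[2] = 16; u[3] = 20; u[4] = 4; u[5] = 12; u[6] = 8; u[7] = 24.
Since u[7] = u[1] = 24, the sequence is eventually periodic: after a pre-period of length 1 it cycles with period 6.
For k ≥ 1, u[k] depends only on (k - 1) mod 6. (1043 - 1) mod 6 = 4, so u[1043] = u[5] = 12.

12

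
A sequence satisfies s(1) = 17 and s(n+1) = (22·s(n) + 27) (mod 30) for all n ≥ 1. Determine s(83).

Listing terms: s(1) = 17; s(2) = 11; s(3) = 29; s(4) = 5; s(5) = 17.
The sequence repeats with period 4.
(83 - 1) mod 4 = 2, so s(83) = s(3) = 29.

29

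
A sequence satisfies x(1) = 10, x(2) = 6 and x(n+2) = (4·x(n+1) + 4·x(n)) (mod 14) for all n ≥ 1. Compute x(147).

8

We have x(1) = 10; x(2) = 6; x(3) = 8; x(4) = 0; x(5) = 4; x(6) = 2; x(7) = 10; x(8) = 6.
The sequence repeats with period 6.
So x(147) = x(1 + ((147-1) mod 6)) = x(3) = 8.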